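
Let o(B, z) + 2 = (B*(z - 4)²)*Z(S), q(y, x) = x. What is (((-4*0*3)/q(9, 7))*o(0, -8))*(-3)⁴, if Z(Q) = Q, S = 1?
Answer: 0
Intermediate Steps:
o(B, z) = -2 + B*(-4 + z)² (o(B, z) = -2 + (B*(z - 4)²)*1 = -2 + (B*(-4 + z)²)*1 = -2 + B*(-4 + z)²)
(((-4*0*3)/q(9, 7))*o(0, -8))*(-3)⁴ = (((-4*0*3)/7)*(-2 + 0*(-4 - 8)²))*(-3)⁴ = (((0*3)*(⅐))*(-2 + 0*(-12)²))*81 = ((0*(⅐))*(-2 + 0*144))*81 = (0*(-2 + 0))*81 = (0*(-2))*81 = 0*81 = 0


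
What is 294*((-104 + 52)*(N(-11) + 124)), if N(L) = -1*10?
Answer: -1742832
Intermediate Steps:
N(L) = -10
294*((-104 + 52)*(N(-11) + 124)) = 294*((-104 + 52)*(-10 + 124)) = 294*(-52*114) = 294*(-5928) = -1742832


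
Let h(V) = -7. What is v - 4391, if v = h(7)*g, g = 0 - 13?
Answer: -4300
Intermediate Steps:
g = -13
v = 91 (v = -7*(-13) = 91)
v - 4391 = 91 - 4391 = -4300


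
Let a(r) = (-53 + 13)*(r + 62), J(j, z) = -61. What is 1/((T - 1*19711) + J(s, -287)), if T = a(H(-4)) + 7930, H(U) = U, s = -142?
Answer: -1/14162 ≈ -7.0611e-5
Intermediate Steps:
a(r) = -2480 - 40*r (a(r) = -40*(62 + r) = -2480 - 40*r)
T = 5610 (T = (-2480 - 40*(-4)) + 7930 = (-2480 + 160) + 7930 = -2320 + 7930 = 5610)
1/((T - 1*19711) + J(s, -287)) = 1/((5610 - 1*19711) - 61) = 1/((5610 - 19711) - 61) = 1/(-14101 - 61) = 1/(-14162) = -1/14162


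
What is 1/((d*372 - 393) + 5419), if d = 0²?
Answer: 1/5026 ≈ 0.00019897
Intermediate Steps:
d = 0
1/((d*372 - 393) + 5419) = 1/((0*372 - 393) + 5419) = 1/((0 - 393) + 5419) = 1/(-393 + 5419) = 1/5026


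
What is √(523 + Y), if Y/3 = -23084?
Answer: I*√68729 ≈ 262.16*I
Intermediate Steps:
Y = -69252 (Y = 3*(-23084) = -69252)
√(523 + Y) = √(523 - 69252) = √(-68729) = I*√68729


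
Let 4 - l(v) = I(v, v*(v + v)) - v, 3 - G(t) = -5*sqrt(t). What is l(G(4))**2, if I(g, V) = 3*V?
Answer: 994009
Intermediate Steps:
G(t) = 3 + 5*sqrt(t) (G(t) = 3 - (-5)*sqrt(t) = 3 + 5*sqrt(t))
l(v) = 4 + v - 6*v**2 (l(v) = 4 - (3*(v*(v + v)) - v) = 4 - (3*(v*(2*v)) - v) = 4 - (3*(2*v**2) - v) = 4 - (6*v**2 - v) = 4 - (-v + 6*v**2) = 4 + (v - 6*v**2) = 4 + v - 6*v**2)
l(G(4))**2 = (4 + (3 + 5*sqrt(4)) - 6*(3 + 5*sqrt(4))**2)**2 = (4 + (3 + 5*2) - 6*(3 + 5*2)**2)**2 = (4 + (3 + 10) - 6*(3 + 10)**2)**2 = (4 + 13 - 6*13**2)**2 = (4 + 13 - 6*169)**2 = (4 + 13 - 1014)**2 = (-997)**2 = 994009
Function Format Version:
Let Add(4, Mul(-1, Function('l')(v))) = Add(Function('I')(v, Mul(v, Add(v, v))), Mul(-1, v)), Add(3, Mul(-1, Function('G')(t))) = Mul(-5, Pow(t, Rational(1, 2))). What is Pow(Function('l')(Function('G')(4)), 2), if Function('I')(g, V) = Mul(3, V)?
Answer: 994009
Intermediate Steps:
Function('G')(t) = Add(3, Mul(5, Pow(t, Rational(1, 2)))) (Function('G')(t) = Add(3, Mul(-1, Mul(-5, Pow(t, Rational(1, 2))))) = Add(3, Mul(5, Pow(t, Rational(1, 2)))))
Function('l')(v) = Add(4, v, Mul(-6, Pow(v, 2))) (Function('l')(v) = Add(4, Mul(-1, Add(Mul(3, Mul(v, Add(v, v))), Mul(-1, v)))) = Add(4, Mul(-1, Add(Mul(3, Mul(v, Mul(2, v))), Mul(-1, v)))) = Add(4, Mul(-1, Add(Mul(3, Mul(2, Pow(v, 2))), Mul(-1, v)))) = Add(4, Mul(-1, Add(Mul(6, Pow(v, 2)), Mul(-1, v)))) = Add(4, Mul(-1, Add(Mul(-1, v), Mul(6, Pow(v, 2))))) = Add(4, Add(v, Mul(-6, Pow(v, 2)))) = Add(4, v, Mul(-6, Pow(v, 2))))
Pow(Function('l')(Function('G')(4)), 2) = Pow(Add(4, Add(3, Mul(5, Pow(4, Rational(1, 2)))), Mul(-6, Pow(Add(3, Mul(5, Pow(4, Rational(1, 2)))), 2))), 2) = Pow(Add(4, Add(3, Mul(5, 2)), Mul(-6, Pow(Add(3, Mul(5, 2)), 2))), 2) = Pow(Add(4, Add(3, 10), Mul(-6, Pow(Add(3, 10), 2))), 2) = Pow(Add(4, 13, Mul(-6, Pow(13, 2))), 2) = Pow(Add(4, 13, Mul(-6, 169)), 2) = Pow(Add(4, 13, -1014), 2) = Pow(-997, 2) = 994009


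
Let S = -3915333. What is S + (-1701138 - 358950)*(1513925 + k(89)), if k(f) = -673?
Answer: -3117436201509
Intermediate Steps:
S + (-1701138 - 358950)*(1513925 + k(89)) = -3915333 + (-1701138 - 358950)*(1513925 - 673) = -3915333 - 2060088*1513252 = -3915333 - 3117432286176 = -3117436201509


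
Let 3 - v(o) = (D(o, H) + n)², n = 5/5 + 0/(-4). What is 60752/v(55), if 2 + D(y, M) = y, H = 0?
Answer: -60752/2913 ≈ -20.855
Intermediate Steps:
D(y, M) = -2 + y
n = 1 (n = 5*(⅕) + 0*(-¼) = 1 + 0 = 1)
v(o) = 3 - (-1 + o)² (v(o) = 3 - ((-2 + o) + 1)² = 3 - (-1 + o)²)
60752/v(55) = 60752/(3 - (-1 + 55)²) = 60752/(3 - 1*54²) = 60752/(3 - 1*2916) = 60752/(3 - 2916) = 60752/(-2913) = 60752*(-1/2913) = -60752/2913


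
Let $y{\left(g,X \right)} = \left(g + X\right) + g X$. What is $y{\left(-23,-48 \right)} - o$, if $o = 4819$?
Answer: $-3786$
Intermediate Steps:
$y{\left(g,X \right)} = X + g + X g$ ($y{\left(g,X \right)} = \left(X + g\right) + X g = X + g + X g$)
$y{\left(-23,-48 \right)} - o = \left(-48 - 23 - -1104\right) - 4819 = \left(-48 - 23 + 1104\right) - 4819 = 1033 - 4819 = -3786$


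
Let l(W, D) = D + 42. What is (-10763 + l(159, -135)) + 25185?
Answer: 14329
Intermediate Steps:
l(W, D) = 42 + D
(-10763 + l(159, -135)) + 25185 = (-10763 + (42 - 135)) + 25185 = (-10763 - 93) + 25185 = -10856 + 25185 = 14329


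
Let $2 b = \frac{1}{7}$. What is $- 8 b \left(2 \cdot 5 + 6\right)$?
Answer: $- \frac{64}{7} \approx -9.1429$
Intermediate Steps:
$b = \frac{1}{14}$ ($b = \frac{1}{2 \cdot 7} = \frac{1}{2} \cdot \frac{1}{7} = \frac{1}{14} \approx 0.071429$)
$- 8 b \left(2 \cdot 5 + 6\right) = \left(-8\right) \frac{1}{14} \left(2 \cdot 5 + 6\right) = - \frac{4 \left(10 + 6\right)}{7} = \left(- \frac{4}{7}\right) 16 = - \frac{64}{7}$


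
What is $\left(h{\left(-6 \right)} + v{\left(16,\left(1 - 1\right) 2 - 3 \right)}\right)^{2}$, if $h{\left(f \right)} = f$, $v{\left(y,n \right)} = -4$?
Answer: $100$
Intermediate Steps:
$\left(h{\left(-6 \right)} + v{\left(16,\left(1 - 1\right) 2 - 3 \right)}\right)^{2} = \left(-6 - 4\right)^{2} = \left(-10\right)^{2} = 100$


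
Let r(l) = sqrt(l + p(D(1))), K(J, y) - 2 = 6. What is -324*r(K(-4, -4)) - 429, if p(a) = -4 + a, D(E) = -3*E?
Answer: -753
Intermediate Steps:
K(J, y) = 8 (K(J, y) = 2 + 6 = 8)
r(l) = sqrt(-7 + l) (r(l) = sqrt(l + (-4 - 3*1)) = sqrt(l + (-4 - 3)) = sqrt(l - 7) = sqrt(-7 + l))
-324*r(K(-4, -4)) - 429 = -324*sqrt(-7 + 8) - 429 = -324*sqrt(1) - 429 = -324*1 - 429 = -324 - 429 = -753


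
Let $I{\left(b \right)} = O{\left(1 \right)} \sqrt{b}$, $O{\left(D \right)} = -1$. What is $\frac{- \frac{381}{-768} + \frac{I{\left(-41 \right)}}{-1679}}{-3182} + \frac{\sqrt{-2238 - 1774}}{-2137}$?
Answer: $- \frac{127}{814592} - \frac{2 i \sqrt{1003}}{2137} - \frac{i \sqrt{41}}{5342578} \approx -0.00015591 - 0.029641 i$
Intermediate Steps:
$I{\left(b \right)} = - \sqrt{b}$
$\frac{- \frac{381}{-768} + \frac{I{\left(-41 \right)}}{-1679}}{-3182} + \frac{\sqrt{-2238 - 1774}}{-2137} = \frac{- \frac{381}{-768} + \frac{\left(-1\right) \sqrt{-41}}{-1679}}{-3182} + \frac{\sqrt{-2238 - 1774}}{-2137} = \left(\left(-381\right) \left(- \frac{1}{768}\right) + - i \sqrt{41} \left(- \frac{1}{1679}\right)\right) \left(- \frac{1}{3182}\right) + \sqrt{-4012} \left(- \frac{1}{2137}\right) = \left(\frac{127}{256} + - i \sqrt{41} \left(- \frac{1}{1679}\right)\right) \left(- \frac{1}{3182}\right) + 2 i \sqrt{1003} \left(- \frac{1}{2137}\right) = \left(\frac{127}{256} + \frac{i \sqrt{41}}{1679}\right) \left(- \frac{1}{3182}\right) - \frac{2 i \sqrt{1003}}{2137} = \left(- \frac{127}{814592} - \frac{i \sqrt{41}}{5342578}\right) - \frac{2 i \sqrt{1003}}{2137} = - \frac{127}{814592} - \frac{2 i \sqrt{1003}}{2137} - \frac{i \sqrt{41}}{5342578}$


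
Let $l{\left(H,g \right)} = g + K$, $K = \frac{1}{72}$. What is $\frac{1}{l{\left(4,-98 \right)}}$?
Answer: $- \frac{72}{7055} \approx -0.010206$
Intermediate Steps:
$K = \frac{1}{72} \approx 0.013889$
$l{\left(H,g \right)} = \frac{1}{72} + g$ ($l{\left(H,g \right)} = g + \frac{1}{72} = \frac{1}{72} + g$)
$\frac{1}{l{\left(4,-98 \right)}} = \frac{1}{\frac{1}{72} - 98} = \frac{1}{- \frac{7055}{72}} = - \frac{72}{7055}$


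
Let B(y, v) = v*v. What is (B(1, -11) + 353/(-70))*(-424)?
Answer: -1720804/35 ≈ -49166.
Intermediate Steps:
B(y, v) = v**2
(B(1, -11) + 353/(-70))*(-424) = ((-11)**2 + 353/(-70))*(-424) = (121 + 353*(-1/70))*(-424) = (121 - 353/70)*(-424) = (8117/70)*(-424) = -1720804/35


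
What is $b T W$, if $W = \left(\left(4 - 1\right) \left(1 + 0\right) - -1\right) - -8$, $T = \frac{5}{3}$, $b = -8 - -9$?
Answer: $20$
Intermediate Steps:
$b = 1$ ($b = -8 + 9 = 1$)
$T = \frac{5}{3}$ ($T = 5 \cdot \frac{1}{3} = \frac{5}{3} \approx 1.6667$)
$W = 12$ ($W = \left(3 \cdot 1 + 1\right) + 8 = \left(3 + 1\right) + 8 = 4 + 8 = 12$)
$b T W = 1 \cdot \frac{5}{3} \cdot 12 = \frac{5}{3} \cdot 12 = 20$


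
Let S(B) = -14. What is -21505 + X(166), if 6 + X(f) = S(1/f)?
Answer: -21525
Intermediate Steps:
X(f) = -20 (X(f) = -6 - 14 = -20)
-21505 + X(166) = -21505 - 20 = -21525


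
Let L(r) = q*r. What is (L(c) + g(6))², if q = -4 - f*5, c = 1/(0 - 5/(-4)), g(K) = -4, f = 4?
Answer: 13456/25 ≈ 538.24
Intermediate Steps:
c = ⅘ (c = 1/(0 - 5*(-¼)) = 1/(0 + 5/4) = 1/(5/4) = ⅘ ≈ 0.80000)
q = -24 (q = -4 - 1*4*5 = -4 - 4*5 = -4 - 20 = -24)
L(r) = -24*r
(L(c) + g(6))² = (-24*⅘ - 4)² = (-96/5 - 4)² = (-116/5)² = 13456/25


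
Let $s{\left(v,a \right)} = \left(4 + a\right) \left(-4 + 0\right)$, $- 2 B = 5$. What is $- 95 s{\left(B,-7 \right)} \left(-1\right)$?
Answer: $1140$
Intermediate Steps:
$B = - \frac{5}{2}$ ($B = \left(- \frac{1}{2}\right) 5 = - \frac{5}{2} \approx -2.5$)
$s{\left(v,a \right)} = -16 - 4 a$ ($s{\left(v,a \right)} = \left(4 + a\right) \left(-4\right) = -16 - 4 a$)
$- 95 s{\left(B,-7 \right)} \left(-1\right) = - 95 \left(-16 - -28\right) \left(-1\right) = - 95 \left(-16 + 28\right) \left(-1\right) = \left(-95\right) 12 \left(-1\right) = \left(-1140\right) \left(-1\right) = 1140$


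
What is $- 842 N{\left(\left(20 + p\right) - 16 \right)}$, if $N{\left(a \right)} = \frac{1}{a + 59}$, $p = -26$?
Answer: $- \frac{842}{37} \approx -22.757$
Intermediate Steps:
$N{\left(a \right)} = \frac{1}{59 + a}$
$- 842 N{\left(\left(20 + p\right) - 16 \right)} = - \frac{842}{59 + \left(\left(20 - 26\right) - 16\right)} = - \frac{842}{59 - 22} = - \frac{842}{37}$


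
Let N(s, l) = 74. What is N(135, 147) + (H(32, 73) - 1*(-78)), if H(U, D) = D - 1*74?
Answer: 151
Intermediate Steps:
H(U, D) = -74 + D (H(U, D) = D - 74 = -74 + D)
N(135, 147) + (H(32, 73) - 1*(-78)) = 74 + ((-74 + 73) - 1*(-78)) = 74 + (-1 + 78) = 74 + 77 = 151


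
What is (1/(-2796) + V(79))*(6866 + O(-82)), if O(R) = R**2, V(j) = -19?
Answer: -120328125/466 ≈ -2.5821e+5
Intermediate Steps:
(1/(-2796) + V(79))*(6866 + O(-82)) = (1/(-2796) - 19)*(6866 + (-82)**2) = (-1/2796 - 19)*(6866 + 6724) = -53125/2796*13590 = -120328125/466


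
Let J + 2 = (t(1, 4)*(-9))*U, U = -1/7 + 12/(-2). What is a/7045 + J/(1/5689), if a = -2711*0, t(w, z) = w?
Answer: 2121997/7 ≈ 3.0314e+5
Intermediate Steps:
a = 0
U = -43/7 (U = -1*1/7 + 12*(-1/2) = -1/7 - 6 = -43/7 ≈ -6.1429)
J = 373/7 (J = -2 + (1*(-9))*(-43/7) = -2 - 9*(-43/7) = -2 + 387/7 = 373/7 ≈ 53.286)
a/7045 + J/(1/5689) = 0/7045 + 373/(7*(1/5689)) = 0*(1/7045) + 373/(7*(1/5689)) = 0 + (373/7)*5689 = 0 + 2121997/7 = 2121997/7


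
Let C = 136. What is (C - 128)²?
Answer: 64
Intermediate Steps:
(C - 128)² = (136 - 128)² = 8² = 64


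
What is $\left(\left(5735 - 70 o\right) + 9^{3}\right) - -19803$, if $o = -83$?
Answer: $32077$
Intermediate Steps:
$\left(\left(5735 - 70 o\right) + 9^{3}\right) - -19803 = \left(\left(5735 - -5810\right) + 9^{3}\right) - -19803 = \left(\left(5735 + 5810\right) + 729\right) + 19803 = \left(11545 + 729\right) + 19803 = 12274 + 19803 = 32077$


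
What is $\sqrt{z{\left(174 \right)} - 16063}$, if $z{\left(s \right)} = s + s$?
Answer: $i \sqrt{15715} \approx 125.36 i$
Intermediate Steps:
$z{\left(s \right)} = 2 s$
$\sqrt{z{\left(174 \right)} - 16063} = \sqrt{2 \cdot 174 - 16063} = \sqrt{348 - 16063} = \sqrt{-15715} = i \sqrt{15715}$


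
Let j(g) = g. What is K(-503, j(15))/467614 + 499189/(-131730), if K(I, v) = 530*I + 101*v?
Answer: -67086523699/15399698055 ≈ -4.3564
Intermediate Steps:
K(I, v) = 101*v + 530*I
K(-503, j(15))/467614 + 499189/(-131730) = (101*15 + 530*(-503))/467614 + 499189/(-131730) = (1515 - 266590)*(1/467614) + 499189*(-1/131730) = -265075*1/467614 - 499189/131730 = -265075/467614 - 499189/131730 = -67086523699/15399698055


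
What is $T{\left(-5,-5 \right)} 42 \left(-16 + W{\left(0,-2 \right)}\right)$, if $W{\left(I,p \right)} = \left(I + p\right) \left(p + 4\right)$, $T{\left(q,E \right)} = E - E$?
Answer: $0$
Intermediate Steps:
$T{\left(q,E \right)} = 0$
$W{\left(I,p \right)} = \left(4 + p\right) \left(I + p\right)$ ($W{\left(I,p \right)} = \left(I + p\right) \left(4 + p\right) = \left(4 + p\right) \left(I + p\right)$)
$T{\left(-5,-5 \right)} 42 \left(-16 + W{\left(0,-2 \right)}\right) = 0 \cdot 42 \left(-16 + \left(\left(-2\right)^{2} + 4 \cdot 0 + 4 \left(-2\right) + 0 \left(-2\right)\right)\right) = 0 \left(-16 + \left(4 + 0 - 8 + 0\right)\right) = 0 \left(-16 - 4\right) = 0 \left(-20\right) = 0$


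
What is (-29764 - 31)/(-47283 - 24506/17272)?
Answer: 257309620/408348241 ≈ 0.63012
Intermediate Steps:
(-29764 - 31)/(-47283 - 24506/17272) = -29795/(-47283 - 24506*1/17272) = -29795/(-47283 - 12253/8636) = -29795/(-408348241/8636) = -29795*(-8636/408348241) = 257309620/408348241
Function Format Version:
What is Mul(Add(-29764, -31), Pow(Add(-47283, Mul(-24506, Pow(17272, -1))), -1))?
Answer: Rational(257309620, 408348241) ≈ 0.63012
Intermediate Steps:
Mul(Add(-29764, -31), Pow(Add(-47283, Mul(-24506, Pow(17272, -1))), -1)) = Mul(-29795, Pow(Add(-47283, Mul(-24506, Rational(1, 17272))), -1)) = Mul(-29795, Pow(Add(-47283, Rational(-12253, 8636)), -1)) = Mul(-29795, Pow(Rational(-408348241, 8636), -1)) = Mul(-29795, Rational(-8636, 408348241)) = Rational(257309620, 408348241)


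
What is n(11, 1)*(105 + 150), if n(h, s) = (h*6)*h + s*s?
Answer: 185385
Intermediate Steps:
n(h, s) = s**2 + 6*h**2 (n(h, s) = (6*h)*h + s**2 = 6*h**2 + s**2 = s**2 + 6*h**2)
n(11, 1)*(105 + 150) = (1**2 + 6*11**2)*(105 + 150) = (1 + 6*121)*255 = (1 + 726)*255 = 727*255 = 185385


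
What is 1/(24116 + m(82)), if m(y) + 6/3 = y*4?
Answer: 1/24442 ≈ 4.0913e-5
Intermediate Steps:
m(y) = -2 + 4*y (m(y) = -2 + y*4 = -2 + 4*y)
1/(24116 + m(82)) = 1/(24116 + (-2 + 4*82)) = 1/(24116 + (-2 + 328)) = 1/(24116 + 326) = 1/24442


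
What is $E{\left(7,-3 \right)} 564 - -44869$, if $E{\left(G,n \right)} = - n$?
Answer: $46561$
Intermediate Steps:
$E{\left(7,-3 \right)} 564 - -44869 = \left(-1\right) \left(-3\right) 564 - -44869 = 3 \cdot 564 + 44869 = 1692 + 44869 = 46561$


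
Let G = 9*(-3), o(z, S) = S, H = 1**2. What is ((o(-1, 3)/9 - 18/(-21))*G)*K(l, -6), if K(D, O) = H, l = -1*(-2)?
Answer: -225/7 ≈ -32.143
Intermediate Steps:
H = 1
l = 2
K(D, O) = 1
G = -27
((o(-1, 3)/9 - 18/(-21))*G)*K(l, -6) = ((3/9 - 18/(-21))*(-27))*1 = ((3*(1/9) - 18*(-1/21))*(-27))*1 = ((1/3 + 6/7)*(-27))*1 = ((25/21)*(-27))*1 = -225/7*1 = -225/7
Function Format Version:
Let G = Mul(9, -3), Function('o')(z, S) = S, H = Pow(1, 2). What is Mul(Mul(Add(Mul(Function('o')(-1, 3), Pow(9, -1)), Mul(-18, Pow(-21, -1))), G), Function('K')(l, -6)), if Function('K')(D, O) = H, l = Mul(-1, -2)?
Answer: Rational(-225, 7) ≈ -32.143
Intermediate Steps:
H = 1
l = 2
Function('K')(D, O) = 1
G = -27
Mul(Mul(Add(Mul(Function('o')(-1, 3), Pow(9, -1)), Mul(-18, Pow(-21, -1))), G), Function('K')(l, -6)) = Mul(Mul(Add(Mul(3, Pow(9, -1)), Mul(-18, Pow(-21, -1))), -27), 1) = Mul(Mul(Add(Mul(3, Rational(1, 9)), Mul(-18, Rational(-1, 21))), -27), 1) = Mul(Mul(Add(Rational(1, 3), Rational(6, 7)), -27), 1) = Mul(Mul(Rational(25, 21), -27), 1) = Mul(Rational(-225, 7), 1) = Rational(-225, 7)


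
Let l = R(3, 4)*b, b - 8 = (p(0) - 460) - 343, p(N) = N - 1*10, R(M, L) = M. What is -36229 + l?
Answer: -38644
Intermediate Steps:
p(N) = -10 + N (p(N) = N - 10 = -10 + N)
b = -805 (b = 8 + (((-10 + 0) - 460) - 343) = 8 + ((-10 - 460) - 343) = 8 + (-470 - 343) = 8 - 813 = -805)
l = -2415 (l = 3*(-805) = -2415)
-36229 + l = -36229 - 2415 = -38644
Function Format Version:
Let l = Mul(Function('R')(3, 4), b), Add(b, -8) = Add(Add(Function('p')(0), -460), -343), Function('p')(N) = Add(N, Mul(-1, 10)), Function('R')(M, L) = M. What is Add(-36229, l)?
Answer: -38644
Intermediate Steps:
Function('p')(N) = Add(-10, N) (Function('p')(N) = Add(N, -10) = Add(-10, N))
b = -805 (b = Add(8, Add(Add(Add(-10, 0), -460), -343)) = Add(8, Add(Add(-10, -460), -343)) = Add(8, Add(-470, -343)) = Add(8, -813) = -805)
l = -2415 (l = Mul(3, -805) = -2415)
Add(-36229, l) = Add(-36229, -2415) = -38644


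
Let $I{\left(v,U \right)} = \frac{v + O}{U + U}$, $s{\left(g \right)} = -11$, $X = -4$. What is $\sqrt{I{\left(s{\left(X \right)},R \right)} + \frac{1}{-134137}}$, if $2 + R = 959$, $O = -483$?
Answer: $\frac{2 i \sqrt{1063306875299691}}{128369109} \approx 0.50804 i$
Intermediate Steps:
$R = 957$ ($R = -2 + 959 = 957$)
$I{\left(v,U \right)} = \frac{-483 + v}{2 U}$ ($I{\left(v,U \right)} = \frac{v - 483}{U + U} = \frac{-483 + v}{2 U}$)
$\sqrt{I{\left(s{\left(X \right)},R \right)} + \frac{1}{-134137}} = \sqrt{\frac{-483 - 11}{2 \cdot 957} + \frac{1}{-134137}} = \sqrt{\frac{1}{2} \cdot \frac{1}{957} \left(-494\right) - \frac{1}{134137}} = \sqrt{- \frac{247}{957} - \frac{1}{134137}} = \sqrt{- \frac{33132796}{128369109}} = \frac{2 i \sqrt{1063306875299691}}{128369109}$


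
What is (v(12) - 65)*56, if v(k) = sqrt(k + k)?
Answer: -3640 + 112*sqrt(6) ≈ -3365.7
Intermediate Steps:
v(k) = sqrt(2)*sqrt(k) (v(k) = sqrt(2*k) = sqrt(2)*sqrt(k))
(v(12) - 65)*56 = (sqrt(2)*sqrt(12) - 65)*56 = (sqrt(2)*(2*sqrt(3)) - 65)*56 = (2*sqrt(6) - 65)*56 = (-65 + 2*sqrt(6))*56 = -3640 + 112*sqrt(6)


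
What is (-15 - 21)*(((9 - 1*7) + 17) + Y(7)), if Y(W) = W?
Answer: -936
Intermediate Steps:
(-15 - 21)*(((9 - 1*7) + 17) + Y(7)) = (-15 - 21)*(((9 - 1*7) + 17) + 7) = -36*(((9 - 7) + 17) + 7) = -36*((2 + 17) + 7) = -36*(19 + 7) = -36*26 = -936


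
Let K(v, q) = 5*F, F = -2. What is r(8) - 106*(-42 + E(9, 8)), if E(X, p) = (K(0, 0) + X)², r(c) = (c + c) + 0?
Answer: 4362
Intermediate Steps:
r(c) = 2*c (r(c) = 2*c + 0 = 2*c)
K(v, q) = -10 (K(v, q) = 5*(-2) = -10)
E(X, p) = (-10 + X)²
r(8) - 106*(-42 + E(9, 8)) = 2*8 - 106*(-42 + (-10 + 9)²) = 16 - 106*(-42 + (-1)²) = 16 - 106*(-42 + 1) = 16 - 106*(-41) = 16 + 4346 = 4362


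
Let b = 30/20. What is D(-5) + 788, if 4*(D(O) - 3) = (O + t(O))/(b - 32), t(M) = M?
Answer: 48256/61 ≈ 791.08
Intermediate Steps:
b = 3/2 (b = 30*(1/20) = 3/2 ≈ 1.5000)
D(O) = 3 - O/61 (D(O) = 3 + ((O + O)/(3/2 - 32))/4 = 3 + ((2*O)/(-61/2))/4 = 3 + ((2*O)*(-2/61))/4 = 3 + (-4*O/61)/4 = 3 - O/61)
D(-5) + 788 = (3 - 1/61*(-5)) + 788 = (3 + 5/61) + 788 = 188/61 + 788 = 48256/61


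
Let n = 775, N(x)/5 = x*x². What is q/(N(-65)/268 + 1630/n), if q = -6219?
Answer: 86112420/70915669 ≈ 1.2143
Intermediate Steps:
N(x) = 5*x³ (N(x) = 5*(x*x²) = 5*x³)
q/(N(-65)/268 + 1630/n) = -6219/((5*(-65)³)/268 + 1630/775) = -6219/((5*(-274625))*(1/268) + 1630*(1/775)) = -6219/(-1373125*1/268 + 326/155) = -6219/(-1373125/268 + 326/155) = -6219/(-212747007/41540) = -6219*(-41540/212747007) = 86112420/70915669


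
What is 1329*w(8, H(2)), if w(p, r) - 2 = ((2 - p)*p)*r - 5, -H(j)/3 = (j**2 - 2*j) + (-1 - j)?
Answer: -578115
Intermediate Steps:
H(j) = 3 - 3*j**2 + 9*j (H(j) = -3*((j**2 - 2*j) + (-1 - j)) = -3*(-1 + j**2 - 3*j) = 3 - 3*j**2 + 9*j)
w(p, r) = -3 + p*r*(2 - p) (w(p, r) = 2 + (((2 - p)*p)*r - 5) = 2 + ((p*(2 - p))*r - 5) = 2 + (p*r*(2 - p) - 5) = 2 + (-5 + p*r*(2 - p)) = -3 + p*r*(2 - p))
1329*w(8, H(2)) = 1329*(-3 - 1*(3 - 3*2**2 + 9*2)*8**2 + 2*8*(3 - 3*2**2 + 9*2)) = 1329*(-3 - 1*(3 - 3*4 + 18)*64 + 2*8*(3 - 3*4 + 18)) = 1329*(-3 - 1*(3 - 12 + 18)*64 + 2*8*(3 - 12 + 18)) = 1329*(-3 - 1*9*64 + 2*8*9) = 1329*(-3 - 576 + 144) = 1329*(-435) = -578115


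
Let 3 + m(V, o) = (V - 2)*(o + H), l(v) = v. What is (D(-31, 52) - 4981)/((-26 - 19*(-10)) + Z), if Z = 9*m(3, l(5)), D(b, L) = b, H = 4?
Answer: -2506/109 ≈ -22.991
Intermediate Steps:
m(V, o) = -3 + (-2 + V)*(4 + o) (m(V, o) = -3 + (V - 2)*(o + 4) = -3 + (-2 + V)*(4 + o))
Z = 54 (Z = 9*(-11 - 2*5 + 4*3 + 3*5) = 9*(-11 - 10 + 12 + 15) = 9*6 = 54)
(D(-31, 52) - 4981)/((-26 - 19*(-10)) + Z) = (-31 - 4981)/((-26 - 19*(-10)) + 54) = -5012/((-26 + 190) + 54) = -5012/(164 + 54) = -5012/218 = -5012*1/218 = -2506/109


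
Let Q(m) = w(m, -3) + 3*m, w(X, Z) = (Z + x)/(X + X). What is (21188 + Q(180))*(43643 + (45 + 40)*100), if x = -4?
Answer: 135955450813/120 ≈ 1.1330e+9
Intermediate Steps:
w(X, Z) = (-4 + Z)/(2*X) (w(X, Z) = (Z - 4)/(X + X) = (-4 + Z)/((2*X)) = (-4 + Z)*(1/(2*X)) = (-4 + Z)/(2*X))
Q(m) = 3*m - 7/(2*m) (Q(m) = (-4 - 3)/(2*m) + 3*m = (½)*(-7)/m + 3*m = -7/(2*m) + 3*m = 3*m - 7/(2*m))
(21188 + Q(180))*(43643 + (45 + 40)*100) = (21188 + (3*180 - 7/2/180))*(43643 + (45 + 40)*100) = (21188 + (540 - 7/2*1/180))*(43643 + 85*100) = (21188 + (540 - 7/360))*(43643 + 8500) = (21188 + 194393/360)*52143 = (7822073/360)*52143 = 135955450813/120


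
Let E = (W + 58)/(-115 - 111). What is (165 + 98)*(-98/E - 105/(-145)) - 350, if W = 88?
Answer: 84123627/2117 ≈ 39737.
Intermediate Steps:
E = -73/113 (E = (88 + 58)/(-115 - 111) = 146/(-226) = 146*(-1/226) = -73/113 ≈ -0.64602)
(165 + 98)*(-98/E - 105/(-145)) - 350 = (165 + 98)*(-98/(-73/113) - 105/(-145)) - 350 = 263*(-98*(-113/73) - 105*(-1/145)) - 350 = 263*(11074/73 + 21/29) - 350 = 263*(322679/2117) - 350 = 84864577/2117 - 350 = 84123627/2117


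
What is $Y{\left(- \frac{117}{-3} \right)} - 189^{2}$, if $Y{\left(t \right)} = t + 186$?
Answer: $-35496$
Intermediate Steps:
$Y{\left(t \right)} = 186 + t$
$Y{\left(- \frac{117}{-3} \right)} - 189^{2} = \left(186 - \frac{117}{-3}\right) - 189^{2} = \left(186 - -39\right) - 35721 = \left(186 + 39\right) - 35721 = 225 - 35721 = -35496$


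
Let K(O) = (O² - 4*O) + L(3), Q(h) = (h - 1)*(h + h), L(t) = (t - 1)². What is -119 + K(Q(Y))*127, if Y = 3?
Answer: 12581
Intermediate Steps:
L(t) = (-1 + t)²
Q(h) = 2*h*(-1 + h) (Q(h) = (-1 + h)*(2*h) = 2*h*(-1 + h))
K(O) = 4 + O² - 4*O (K(O) = (O² - 4*O) + (-1 + 3)² = (O² - 4*O) + 2² = (O² - 4*O) + 4 = 4 + O² - 4*O)
-119 + K(Q(Y))*127 = -119 + (4 + (2*3*(-1 + 3))² - 8*3*(-1 + 3))*127 = -119 + (4 + (2*3*2)² - 8*3*2)*127 = -119 + (4 + 12² - 4*12)*127 = -119 + (4 + 144 - 48)*127 = -119 + 100*127 = -119 + 12700 = 12581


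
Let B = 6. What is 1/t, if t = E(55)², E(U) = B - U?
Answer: 1/2401 ≈ 0.00041649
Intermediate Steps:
E(U) = 6 - U
t = 2401 (t = (6 - 1*55)² = (6 - 55)² = (-49)² = 2401)
1/t = 1/2401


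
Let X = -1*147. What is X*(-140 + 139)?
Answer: 147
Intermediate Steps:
X = -147
X*(-140 + 139) = -147*(-140 + 139) = -147*(-1) = 147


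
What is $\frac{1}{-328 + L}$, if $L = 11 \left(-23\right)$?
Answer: $- \frac{1}{581} \approx -0.0017212$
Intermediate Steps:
$L = -253$
$\frac{1}{-328 + L} = \frac{1}{-328 - 253} = \frac{1}{-581} = - \frac{1}{581}$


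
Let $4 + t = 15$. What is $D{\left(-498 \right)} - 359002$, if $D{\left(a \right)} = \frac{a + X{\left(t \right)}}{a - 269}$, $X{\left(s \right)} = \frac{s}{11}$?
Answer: $- \frac{275354037}{767} \approx -3.59 \cdot 10^{5}$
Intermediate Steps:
$t = 11$ ($t = -4 + 15 = 11$)
$X{\left(s \right)} = \frac{s}{11}$ ($X{\left(s \right)} = s \frac{1}{11} = \frac{s}{11}$)
$D{\left(a \right)} = \frac{1 + a}{-269 + a}$ ($D{\left(a \right)} = \frac{a + \frac{1}{11} \cdot 11}{a - 269} = \frac{a + 1}{-269 + a} = \frac{1 + a}{-269 + a}$)
$D{\left(-498 \right)} - 359002 = \frac{1 - 498}{-269 - 498} - 359002 = \frac{1}{-767} \left(-497\right) - 359002 = \left(- \frac{1}{767}\right) \left(-497\right) - 359002 = \frac{497}{767} - 359002 = - \frac{275354037}{767}$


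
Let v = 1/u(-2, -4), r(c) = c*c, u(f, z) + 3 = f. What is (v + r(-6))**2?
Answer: 32041/25 ≈ 1281.6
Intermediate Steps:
u(f, z) = -3 + f
r(c) = c**2
v = -1/5 (v = 1/(-3 - 2) = 1/(-5) = -1/5 ≈ -0.20000)
(v + r(-6))**2 = (-1/5 + (-6)**2)**2 = (-1/5 + 36)**2 = (179/5)**2 = 32041/25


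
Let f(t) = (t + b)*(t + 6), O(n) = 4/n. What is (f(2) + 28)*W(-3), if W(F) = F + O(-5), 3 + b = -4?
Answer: 228/5 ≈ 45.600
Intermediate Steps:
b = -7 (b = -3 - 4 = -7)
f(t) = (-7 + t)*(6 + t) (f(t) = (t - 7)*(t + 6) = (-7 + t)*(6 + t))
W(F) = -⅘ + F (W(F) = F + 4/(-5) = F + 4*(-⅕) = F - ⅘ = -⅘ + F)
(f(2) + 28)*W(-3) = ((-42 + 2² - 1*2) + 28)*(-⅘ - 3) = ((-42 + 4 - 2) + 28)*(-19/5) = (-40 + 28)*(-19/5) = -12*(-19/5) = 228/5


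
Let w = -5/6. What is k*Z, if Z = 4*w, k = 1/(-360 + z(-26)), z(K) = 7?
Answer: 10/1059 ≈ 0.0094429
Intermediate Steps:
w = -⅚ (w = -5*⅙ = -⅚ ≈ -0.83333)
k = -1/353 (k = 1/(-360 + 7) = 1/(-353) = -1/353 ≈ -0.0028329)
Z = -10/3 (Z = 4*(-⅚) = -10/3 ≈ -3.3333)
k*Z = -1/353*(-10/3) = 10/1059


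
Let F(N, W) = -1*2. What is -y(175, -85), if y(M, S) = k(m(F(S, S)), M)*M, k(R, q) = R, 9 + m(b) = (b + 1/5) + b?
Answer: 2240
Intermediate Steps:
F(N, W) = -2
m(b) = -44/5 + 2*b (m(b) = -9 + ((b + 1/5) + b) = -9 + ((b + ⅕) + b) = -9 + ((⅕ + b) + b) = -9 + (⅕ + 2*b) = -44/5 + 2*b)
y(M, S) = -64*M/5 (y(M, S) = (-44/5 + 2*(-2))*M = (-44/5 - 4)*M = -64*M/5)
-y(175, -85) = -(-64)*175/5 = -1*(-2240) = 2240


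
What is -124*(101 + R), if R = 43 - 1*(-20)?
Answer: -20336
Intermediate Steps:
R = 63 (R = 43 + 20 = 63)
-124*(101 + R) = -124*(101 + 63) = -124*164 = -20336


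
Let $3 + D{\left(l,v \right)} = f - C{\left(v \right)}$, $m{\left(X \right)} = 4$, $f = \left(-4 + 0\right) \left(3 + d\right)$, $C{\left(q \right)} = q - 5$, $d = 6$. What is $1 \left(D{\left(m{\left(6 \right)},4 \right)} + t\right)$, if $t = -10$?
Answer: $-48$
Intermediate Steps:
$C{\left(q \right)} = -5 + q$ ($C{\left(q \right)} = q - 5 = -5 + q$)
$f = -36$ ($f = \left(-4 + 0\right) \left(3 + 6\right) = \left(-4\right) 9 = -36$)
$D{\left(l,v \right)} = -34 - v$ ($D{\left(l,v \right)} = -3 - \left(31 + v\right) = -34 - v$)
$1 \left(D{\left(m{\left(6 \right)},4 \right)} + t\right) = 1 \left(\left(-34 - 4\right) - 10\right) = 1 \left(-38 - 10\right) = 1 \left(-48\right) = -48$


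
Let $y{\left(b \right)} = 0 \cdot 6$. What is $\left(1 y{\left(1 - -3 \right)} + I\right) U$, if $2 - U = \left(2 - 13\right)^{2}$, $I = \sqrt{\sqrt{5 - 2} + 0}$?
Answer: $- 119 \sqrt[4]{3} \approx -156.61$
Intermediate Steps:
$y{\left(b \right)} = 0$
$I = \sqrt[4]{3}$ ($I = \sqrt{\sqrt{3} + 0} = \sqrt{\sqrt{3}} = \sqrt[4]{3} \approx 1.3161$)
$U = -119$ ($U = 2 - \left(2 - 13\right)^{2} = 2 - \left(-11\right)^{2} = 2 - 121 = -119$)
$\left(1 y{\left(1 - -3 \right)} + I\right) U = \left(1 \cdot 0 + \sqrt[4]{3}\right) \left(-119\right) = \left(0 + \sqrt[4]{3}\right) \left(-119\right) = \sqrt[4]{3} \left(-119\right) = - 119 \sqrt[4]{3}$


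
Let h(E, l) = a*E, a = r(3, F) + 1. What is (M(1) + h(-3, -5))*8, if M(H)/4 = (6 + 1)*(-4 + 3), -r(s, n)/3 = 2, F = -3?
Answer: -104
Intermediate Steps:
r(s, n) = -6 (r(s, n) = -3*2 = -6)
M(H) = -28 (M(H) = 4*((6 + 1)*(-4 + 3)) = 4*(7*(-1)) = 4*(-7) = -28)
a = -5 (a = -6 + 1 = -5)
h(E, l) = -5*E
(M(1) + h(-3, -5))*8 = (-28 - 5*(-3))*8 = (-28 + 15)*8 = -13*8 = -104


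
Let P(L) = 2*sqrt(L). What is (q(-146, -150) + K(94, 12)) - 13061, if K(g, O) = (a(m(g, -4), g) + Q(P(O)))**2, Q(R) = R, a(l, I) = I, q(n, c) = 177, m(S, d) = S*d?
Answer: -4000 + 752*sqrt(3) ≈ -2697.5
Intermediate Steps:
K(g, O) = (g + 2*sqrt(O))**2
(q(-146, -150) + K(94, 12)) - 13061 = (177 + (94 + 2*sqrt(12))**2) - 13061 = (177 + (94 + 2*(2*sqrt(3)))**2) - 13061 = (177 + (94 + 4*sqrt(3))**2) - 13061 = -12884 + (94 + 4*sqrt(3))**2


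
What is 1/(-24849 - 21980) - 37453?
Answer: -1753886538/46829 ≈ -37453.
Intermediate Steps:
1/(-24849 - 21980) - 37453 = 1/(-46829) - 37453 = -1/46829 - 37453 = -1753886538/46829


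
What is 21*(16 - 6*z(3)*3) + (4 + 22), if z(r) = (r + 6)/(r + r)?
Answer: -205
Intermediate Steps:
z(r) = (6 + r)/(2*r) (z(r) = (6 + r)/((2*r)) = (6 + r)*(1/(2*r)) = (6 + r)/(2*r))
21*(16 - 6*z(3)*3) + (4 + 22) = 21*(16 - 6*((½)*(6 + 3)/3)*3) + (4 + 22) = 21*(16 - 6*((½)*(⅓)*9)*3) + 26 = 21*(16 - 6*(3/2)*3) + 26 = 21*(16 - 9*3) + 26 = 21*(16 - 1*27) + 26 = 21*(16 - 27) + 26 = 21*(-11) + 26 = -231 + 26 = -205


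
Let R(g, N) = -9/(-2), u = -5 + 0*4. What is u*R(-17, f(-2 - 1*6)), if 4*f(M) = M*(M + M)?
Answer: -45/2 ≈ -22.500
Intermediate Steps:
u = -5 (u = -5 + 0 = -5)
f(M) = M²/2 (f(M) = (M*(M + M))/4 = (M*(2*M))/4 = (2*M²)/4 = M²/2)
R(g, N) = 9/2 (R(g, N) = -9*(-½) = 9/2)
u*R(-17, f(-2 - 1*6)) = -5*9/2 = -45/2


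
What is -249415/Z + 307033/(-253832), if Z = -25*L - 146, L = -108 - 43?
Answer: -64423731037/921156328 ≈ -69.938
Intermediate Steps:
L = -151
Z = 3629 (Z = -25*(-151) - 146 = 3775 - 146 = 3629)
-249415/Z + 307033/(-253832) = -249415/3629 + 307033/(-253832) = -249415*1/3629 + 307033*(-1/253832) = -249415/3629 - 307033/253832 = -64423731037/921156328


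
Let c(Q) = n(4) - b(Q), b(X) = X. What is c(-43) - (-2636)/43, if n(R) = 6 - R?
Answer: 4571/43 ≈ 106.30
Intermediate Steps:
c(Q) = 2 - Q (c(Q) = (6 - 1*4) - Q = (6 - 4) - Q = 2 - Q)
c(-43) - (-2636)/43 = (2 - 1*(-43)) - (-2636)/43 = (2 + 43) - (-2636)/43 = 45 - 1*(-2636/43) = 45 + 2636/43 = 4571/43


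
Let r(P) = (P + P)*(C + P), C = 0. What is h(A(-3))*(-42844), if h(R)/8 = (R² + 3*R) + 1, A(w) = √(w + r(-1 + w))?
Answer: -10282560 - 1028256*√29 ≈ -1.5820e+7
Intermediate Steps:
r(P) = 2*P² (r(P) = (P + P)*(0 + P) = (2*P)*P = 2*P²)
A(w) = √(w + 2*(-1 + w)²)
h(R) = 8 + 8*R² + 24*R (h(R) = 8*((R² + 3*R) + 1) = 8*(1 + R² + 3*R) = 8 + 8*R² + 24*R)
h(A(-3))*(-42844) = (8 + 8*(√(-3 + 2*(-1 - 3)²))² + 24*√(-3 + 2*(-1 - 3)²))*(-42844) = (8 + 8*(√(-3 + 2*(-4)²))² + 24*√(-3 + 2*(-4)²))*(-42844) = (8 + 8*(√(-3 + 2*16))² + 24*√(-3 + 2*16))*(-42844) = (8 + 8*(√(-3 + 32))² + 24*√(-3 + 32))*(-42844) = (8 + 8*(√29)² + 24*√29)*(-42844) = (8 + 8*29 + 24*√29)*(-42844) = (8 + 232 + 24*√29)*(-42844) = (240 + 24*√29)*(-42844) = -10282560 - 1028256*√29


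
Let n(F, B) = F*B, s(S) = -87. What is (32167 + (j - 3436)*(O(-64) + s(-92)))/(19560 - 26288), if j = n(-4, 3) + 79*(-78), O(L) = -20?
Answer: -1060437/6728 ≈ -157.62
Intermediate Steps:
n(F, B) = B*F
j = -6174 (j = 3*(-4) + 79*(-78) = -12 - 6162 = -6174)
(32167 + (j - 3436)*(O(-64) + s(-92)))/(19560 - 26288) = (32167 + (-6174 - 3436)*(-20 - 87))/(19560 - 26288) = (32167 - 9610*(-107))/(-6728) = (32167 + 1028270)*(-1/6728) = 1060437*(-1/6728) = -1060437/6728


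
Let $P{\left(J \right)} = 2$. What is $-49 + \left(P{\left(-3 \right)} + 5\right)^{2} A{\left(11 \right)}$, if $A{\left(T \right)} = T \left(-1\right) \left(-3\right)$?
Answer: $1568$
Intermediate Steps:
$A{\left(T \right)} = 3 T$ ($A{\left(T \right)} = - T \left(-3\right) = 3 T$)
$-49 + \left(P{\left(-3 \right)} + 5\right)^{2} A{\left(11 \right)} = -49 + \left(2 + 5\right)^{2} \cdot 3 \cdot 11 = -49 + 7^{2} \cdot 33 = -49 + 49 \cdot 33 = -49 + 1617 = 1568$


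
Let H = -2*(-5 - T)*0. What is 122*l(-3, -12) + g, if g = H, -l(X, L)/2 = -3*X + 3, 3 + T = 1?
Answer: -2928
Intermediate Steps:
T = -2 (T = -3 + 1 = -2)
l(X, L) = -6 + 6*X (l(X, L) = -2*(-3*X + 3) = -2*(3 - 3*X) = -6 + 6*X)
H = 0 (H = -2*(-5 - 1*(-2))*0 = -2*(-5 + 2)*0 = -2*(-3)*0 = 6*0 = 0)
g = 0
122*l(-3, -12) + g = 122*(-6 + 6*(-3)) + 0 = 122*(-6 - 18) + 0 = 122*(-24) + 0 = -2928 + 0 = -2928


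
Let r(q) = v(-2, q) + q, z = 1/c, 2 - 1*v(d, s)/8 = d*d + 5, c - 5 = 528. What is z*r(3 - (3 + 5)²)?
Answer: -9/41 ≈ -0.21951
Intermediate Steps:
c = 533 (c = 5 + 528 = 533)
v(d, s) = -24 - 8*d² (v(d, s) = 16 - 8*(d*d + 5) = 16 - 8*(d² + 5) = 16 - 8*(5 + d²) = 16 + (-40 - 8*d²) = -24 - 8*d²)
z = 1/533 ≈ 0.0018762
r(q) = -56 + q (r(q) = (-24 - 8*(-2)²) + q = (-24 - 8*4) + q = (-24 - 32) + q = -56 + q)
z*r(3 - (3 + 5)²) = (-56 + (3 - (3 + 5)²))/533 = (-56 + (3 - 1*8²))/533 = (-56 + (3 - 1*64))/533 = (-56 + (3 - 64))/533 = (-56 - 61)/533 = (1/533)*(-117) = -9/41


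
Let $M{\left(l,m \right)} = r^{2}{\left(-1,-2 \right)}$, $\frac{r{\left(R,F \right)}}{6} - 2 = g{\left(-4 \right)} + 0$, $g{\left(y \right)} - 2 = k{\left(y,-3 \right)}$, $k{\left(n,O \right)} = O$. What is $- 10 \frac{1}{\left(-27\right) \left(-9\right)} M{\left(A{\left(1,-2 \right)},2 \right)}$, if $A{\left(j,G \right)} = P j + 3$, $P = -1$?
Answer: $- \frac{40}{27} \approx -1.4815$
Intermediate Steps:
$g{\left(y \right)} = -1$ ($g{\left(y \right)} = 2 - 3 = -1$)
$A{\left(j,G \right)} = 3 - j$ ($A{\left(j,G \right)} = - j + 3 = 3 - j$)
$r{\left(R,F \right)} = 6$ ($r{\left(R,F \right)} = 12 + 6 \left(-1 + 0\right) = 12 + 6 \left(-1\right) = 12 - 6 = 6$)
$M{\left(l,m \right)} = 36$ ($M{\left(l,m \right)} = 6^{2} = 36$)
$- 10 \frac{1}{\left(-27\right) \left(-9\right)} M{\left(A{\left(1,-2 \right)},2 \right)} = - 10 \frac{1}{\left(-27\right) \left(-9\right)} 36 = - 10 \left(\left(- \frac{1}{27}\right) \left(- \frac{1}{9}\right)\right) 36 = \left(-10\right) \frac{1}{243} \cdot 36 = \left(- \frac{10}{243}\right) 36 = - \frac{40}{27}$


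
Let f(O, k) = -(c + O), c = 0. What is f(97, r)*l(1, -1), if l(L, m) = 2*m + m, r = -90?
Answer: 291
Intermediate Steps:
l(L, m) = 3*m
f(O, k) = -O (f(O, k) = -(0 + O) = -O)
f(97, r)*l(1, -1) = (-1*97)*(3*(-1)) = -97*(-3) = 291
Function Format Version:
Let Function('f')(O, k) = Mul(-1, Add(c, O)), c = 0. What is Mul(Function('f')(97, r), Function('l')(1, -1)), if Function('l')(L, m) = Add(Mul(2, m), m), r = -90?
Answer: 291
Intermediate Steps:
Function('l')(L, m) = Mul(3, m)
Function('f')(O, k) = Mul(-1, O) (Function('f')(O, k) = Mul(-1, Add(0, O)) = Mul(-1, O))
Mul(Function('f')(97, r), Function('l')(1, -1)) = Mul(Mul(-1, 97), Mul(3, -1)) = Mul(-97, -3) = 291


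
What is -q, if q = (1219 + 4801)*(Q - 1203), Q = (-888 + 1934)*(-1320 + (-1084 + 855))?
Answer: 9761171140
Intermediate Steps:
Q = -1620254 (Q = 1046*(-1320 - 229) = 1046*(-1549) = -1620254)
q = -9761171140 (q = (1219 + 4801)*(-1620254 - 1203) = 6020*(-1621457) = -9761171140)
-q = -1*(-9761171140) = 9761171140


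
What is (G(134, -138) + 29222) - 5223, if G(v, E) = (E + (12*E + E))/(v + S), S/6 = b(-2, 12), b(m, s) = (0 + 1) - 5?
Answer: 1318979/55 ≈ 23981.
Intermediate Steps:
b(m, s) = -4 (b(m, s) = 1 - 5 = -4)
S = -24 (S = 6*(-4) = -24)
G(v, E) = 14*E/(-24 + v) (G(v, E) = (E + (12*E + E))/(v - 24) = (E + 13*E)/(-24 + v) = (14*E)/(-24 + v) = 14*E/(-24 + v))
(G(134, -138) + 29222) - 5223 = (14*(-138)/(-24 + 134) + 29222) - 5223 = (14*(-138)/110 + 29222) - 5223 = (14*(-138)*(1/110) + 29222) - 5223 = (-966/55 + 29222) - 5223 = 1606244/55 - 5223 = 1318979/55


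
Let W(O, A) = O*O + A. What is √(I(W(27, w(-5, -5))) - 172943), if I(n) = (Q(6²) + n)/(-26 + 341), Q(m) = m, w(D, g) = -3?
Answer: I*√1906669905/105 ≈ 415.86*I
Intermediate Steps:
W(O, A) = A + O² (W(O, A) = O² + A = A + O²)
I(n) = 4/35 + n/315 (I(n) = (6² + n)/(-26 + 341) = (36 + n)/315 = (36 + n)*(1/315) = 4/35 + n/315)
√(I(W(27, w(-5, -5))) - 172943) = √((4/35 + (-3 + 27²)/315) - 172943) = √((4/35 + (-3 + 729)/315) - 172943) = √((4/35 + (1/315)*726) - 172943) = √((4/35 + 242/105) - 172943) = √(254/105 - 172943) = √(-18158761/105) = I*√1906669905/105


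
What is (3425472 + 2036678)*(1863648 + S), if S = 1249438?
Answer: 17004142694900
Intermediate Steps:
(3425472 + 2036678)*(1863648 + S) = (3425472 + 2036678)*(1863648 + 1249438) = 5462150*3113086 = 17004142694900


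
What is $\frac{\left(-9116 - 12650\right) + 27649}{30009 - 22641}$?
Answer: $\frac{1961}{2456} \approx 0.79845$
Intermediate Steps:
$\frac{\left(-9116 - 12650\right) + 27649}{30009 - 22641} = \frac{-21766 + 27649}{7368} = 5883 \cdot \frac{1}{7368} = \frac{1961}{2456}$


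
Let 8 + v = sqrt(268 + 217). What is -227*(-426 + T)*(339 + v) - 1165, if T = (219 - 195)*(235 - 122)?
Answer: -171764347 - 518922*sqrt(485) ≈ -1.8319e+8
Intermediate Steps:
T = 2712 (T = 24*113 = 2712)
v = -8 + sqrt(485) (v = -8 + sqrt(268 + 217) = -8 + sqrt(485) ≈ 14.023)
-227*(-426 + T)*(339 + v) - 1165 = -227*(-426 + 2712)*(339 + (-8 + sqrt(485))) - 1165 = -518922*(331 + sqrt(485)) - 1165 = -227*(756666 + 2286*sqrt(485)) - 1165 = (-171763182 - 518922*sqrt(485)) - 1165 = -171764347 - 518922*sqrt(485)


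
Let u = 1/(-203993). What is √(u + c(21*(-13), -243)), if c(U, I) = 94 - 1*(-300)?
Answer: √16395578551313/203993 ≈ 19.849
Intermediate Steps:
c(U, I) = 394 (c(U, I) = 94 + 300 = 394)
u = -1/203993 ≈ -4.9021e-6
√(u + c(21*(-13), -243)) = √(-1/203993 + 394) = √(80373241/203993) = √16395578551313/203993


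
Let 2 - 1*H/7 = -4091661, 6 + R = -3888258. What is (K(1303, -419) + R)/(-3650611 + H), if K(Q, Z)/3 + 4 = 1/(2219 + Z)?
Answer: -2332965599/14994618000 ≈ -0.15559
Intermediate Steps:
K(Q, Z) = -12 + 3/(2219 + Z)
R = -3888264 (R = -6 - 3888258 = -3888264)
H = 28641641 (H = 14 - 7*(-4091661) = 14 + 28641627 = 28641641)
(K(1303, -419) + R)/(-3650611 + H) = (3*(-8875 - 4*(-419))/(2219 - 419) - 3888264)/(-3650611 + 28641641) = (3*(-8875 + 1676)/1800 - 3888264)/24991030 = (3*(1/1800)*(-7199) - 3888264)*(1/24991030) = (-7199/600 - 3888264)*(1/24991030) = -2332965599/600*1/24991030 = -2332965599/14994618000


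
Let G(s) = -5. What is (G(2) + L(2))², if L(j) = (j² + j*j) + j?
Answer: 25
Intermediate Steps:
L(j) = j + 2*j² (L(j) = (j² + j²) + j = 2*j² + j = j + 2*j²)
(G(2) + L(2))² = (-5 + 2*(1 + 2*2))² = (-5 + 2*(1 + 4))² = (-5 + 2*5)² = (-5 + 10)² = 5² = 25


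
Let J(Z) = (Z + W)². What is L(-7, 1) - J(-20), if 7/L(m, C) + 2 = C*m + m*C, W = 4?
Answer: -4103/16 ≈ -256.44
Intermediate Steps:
L(m, C) = 7/(-2 + 2*C*m) (L(m, C) = 7/(-2 + (C*m + m*C)) = 7/(-2 + (C*m + C*m)) = 7/(-2 + 2*C*m))
J(Z) = (4 + Z)² (J(Z) = (Z + 4)² = (4 + Z)²)
L(-7, 1) - J(-20) = 7/(2*(-1 + 1*(-7))) - (4 - 20)² = 7/(2*(-1 - 7)) - 1*(-16)² = (7/2)/(-8) - 1*256 = (7/2)*(-⅛) - 256 = -7/16 - 256 = -4103/16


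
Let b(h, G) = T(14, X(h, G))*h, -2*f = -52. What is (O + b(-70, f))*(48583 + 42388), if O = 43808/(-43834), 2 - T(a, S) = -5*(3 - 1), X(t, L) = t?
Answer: -1676794210664/21917 ≈ -7.6506e+7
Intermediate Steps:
f = 26 (f = -½*(-52) = 26)
T(a, S) = 12 (T(a, S) = 2 - (-5)*(3 - 1) = 2 - (-5)*2 = 2 - 1*(-10) = 2 + 10 = 12)
b(h, G) = 12*h
O = -21904/21917 (O = 43808*(-1/43834) = -21904/21917 ≈ -0.99941)
(O + b(-70, f))*(48583 + 42388) = (-21904/21917 + 12*(-70))*(48583 + 42388) = (-21904/21917 - 840)*90971 = -18432184/21917*90971 = -1676794210664/21917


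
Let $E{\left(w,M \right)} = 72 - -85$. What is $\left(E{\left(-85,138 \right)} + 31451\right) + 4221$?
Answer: $35829$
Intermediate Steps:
$E{\left(w,M \right)} = 157$ ($E{\left(w,M \right)} = 72 + 85 = 157$)
$\left(E{\left(-85,138 \right)} + 31451\right) + 4221 = \left(157 + 31451\right) + 4221 = 31608 + 4221 = 35829$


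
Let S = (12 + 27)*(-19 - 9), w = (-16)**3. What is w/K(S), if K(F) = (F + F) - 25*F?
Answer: -1024/6279 ≈ -0.16308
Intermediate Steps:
w = -4096
S = -1092 (S = 39*(-28) = -1092)
K(F) = -23*F (K(F) = 2*F - 25*F = -23*F)
w/K(S) = -4096/((-23*(-1092))) = -4096/25116 = -4096*1/25116 = -1024/6279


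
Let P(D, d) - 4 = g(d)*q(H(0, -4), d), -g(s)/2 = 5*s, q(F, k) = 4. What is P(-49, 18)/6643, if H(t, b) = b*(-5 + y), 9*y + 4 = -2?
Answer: -716/6643 ≈ -0.10778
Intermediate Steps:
y = -⅔ (y = -4/9 + (⅑)*(-2) = -4/9 - 2/9 = -⅔ ≈ -0.66667)
H(t, b) = -17*b/3 (H(t, b) = b*(-5 - ⅔) = b*(-17/3) = -17*b/3)
g(s) = -10*s
P(D, d) = 4 - 40*d (P(D, d) = 4 - 10*d*4 = 4 - 40*d)
P(-49, 18)/6643 = (4 - 40*18)/6643 = (4 - 720)*(1/6643) = -716*1/6643 = -716/6643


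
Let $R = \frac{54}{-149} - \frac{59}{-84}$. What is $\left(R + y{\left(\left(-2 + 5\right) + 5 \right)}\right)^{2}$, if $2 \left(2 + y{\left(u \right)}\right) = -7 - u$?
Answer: $\frac{13143934609}{156650256} \approx 83.906$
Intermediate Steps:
$y{\left(u \right)} = - \frac{11}{2} - \frac{u}{2}$ ($y{\left(u \right)} = -2 + \frac{-7 - u}{2} = -2 - \left(\frac{7}{2} + \frac{u}{2}\right) = - \frac{11}{2} - \frac{u}{2}$)
$R = \frac{4255}{12516}$ ($R = 54 \left(- \frac{1}{149}\right) - - \frac{59}{84} = - \frac{54}{149} + \frac{59}{84} = \frac{4255}{12516} \approx 0.33996$)
$\left(R + y{\left(\left(-2 + 5\right) + 5 \right)}\right)^{2} = \left(\frac{4255}{12516} - \left(\frac{11}{2} + \frac{\left(-2 + 5\right) + 5}{2}\right)\right)^{2} = \left(\frac{4255}{12516} - \left(\frac{11}{2} + \frac{3 + 5}{2}\right)\right)^{2} = \left(\frac{4255}{12516} - \frac{19}{2}\right)^{2} = \left(- \frac{114647}{12516}\right)^{2} = \frac{13143934609}{156650256}$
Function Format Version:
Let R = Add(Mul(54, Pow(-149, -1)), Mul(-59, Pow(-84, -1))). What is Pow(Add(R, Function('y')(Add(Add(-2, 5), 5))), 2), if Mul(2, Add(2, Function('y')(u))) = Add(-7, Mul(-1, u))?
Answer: Rational(13143934609, 156650256) ≈ 83.906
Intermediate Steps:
Function('y')(u) = Add(Rational(-11, 2), Mul(Rational(-1, 2), u)) (Function('y')(u) = Add(-2, Mul(Rational(1, 2), Add(-7, Mul(-1, u)))) = Add(-2, Add(Rational(-7, 2), Mul(Rational(-1, 2), u))) = Add(Rational(-11, 2), Mul(Rational(-1, 2), u)))
R = Rational(4255, 12516) (R = Add(Mul(54, Rational(-1, 149)), Mul(-59, Rational(-1, 84))) = Add(Rational(-54, 149), Rational(59, 84)) = Rational(4255, 12516) ≈ 0.33996)
Pow(Add(R, Function('y')(Add(Add(-2, 5), 5))), 2) = Pow(Add(Rational(4255, 12516), Add(Rational(-11, 2), Mul(Rational(-1, 2), Add(Add(-2, 5), 5)))), 2) = Pow(Add(Rational(4255, 12516), Add(Rational(-11, 2), Mul(Rational(-1, 2), Add(3, 5)))), 2) = Pow(Add(Rational(4255, 12516), Add(Rational(-11, 2), Mul(Rational(-1, 2), 8))), 2) = Pow(Add(Rational(4255, 12516), Add(Rational(-11, 2), -4)), 2) = Pow(Add(Rational(4255, 12516), Rational(-19, 2)), 2) = Pow(Rational(-114647, 12516), 2) = Rational(13143934609, 156650256)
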